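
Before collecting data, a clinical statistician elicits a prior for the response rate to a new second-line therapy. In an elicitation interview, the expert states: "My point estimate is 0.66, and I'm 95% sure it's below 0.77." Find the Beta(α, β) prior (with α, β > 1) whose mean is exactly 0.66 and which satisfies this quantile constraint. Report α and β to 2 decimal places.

With mean 0.66 fixed, write α = 0.66s, β = 0.34s where s = α+β.
Need P(θ < 0.77) = 0.95 under Beta(0.66s, 0.34s). Normal approximation: (q−m)/√(m(1−m)/s) ≈ z_{0.95} = 1.64, so s ≈ 0.66·0.34·(1.64)²/(0.77−0.66)² = 50.2.
At s = 50.2: P(θ<0.77) ≈ 0.958. Adjusting to match 0.95 gives s ≈ 45.72.
So α = 0.66·45.72 ≈ 30.17, β = 0.34·45.72 ≈ 15.54.

α ≈ 30.17, β ≈ 15.54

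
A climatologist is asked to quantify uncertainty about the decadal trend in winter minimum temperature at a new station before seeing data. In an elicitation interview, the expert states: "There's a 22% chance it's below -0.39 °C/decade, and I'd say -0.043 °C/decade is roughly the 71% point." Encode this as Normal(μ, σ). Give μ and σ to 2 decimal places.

μ = -0.19, σ = 0.26

For Normal(μ,σ), the p-quantile is μ + z_p·σ. Here z_{0.22} = -0.7722, z_{0.71} = 0.5534.
So -0.39 = μ − 0.7722σ and -0.043 = μ + 0.5534σ.
Subtracting: σ = (-0.043 − -0.39)/(0.5534 − (-0.7722)) = 0.26.
Then μ = -0.39 − (-0.7722)·0.26 = -0.19.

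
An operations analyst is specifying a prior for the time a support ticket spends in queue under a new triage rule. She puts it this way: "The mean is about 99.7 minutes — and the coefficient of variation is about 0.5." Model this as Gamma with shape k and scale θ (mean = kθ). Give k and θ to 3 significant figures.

k ≈ 4, θ ≈ 24.9

For Gamma(k, scale θ): mean = kθ, variance = kθ², so CV = 1/√k.
CV = 0.5, hence k = 1/CV² = 4.
Then θ = mean/k = 99.7/4 = 24.9.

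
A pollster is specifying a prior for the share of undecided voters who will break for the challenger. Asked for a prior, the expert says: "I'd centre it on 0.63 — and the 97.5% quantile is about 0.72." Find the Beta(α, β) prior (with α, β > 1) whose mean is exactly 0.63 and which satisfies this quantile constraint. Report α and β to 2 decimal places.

With mean 0.63 fixed, write α = 0.63s, β = 0.37s where s = α+β.
Need P(θ < 0.72) = 0.975 under Beta(0.63s, 0.37s). Normal approximation: (q−m)/√(m(1−m)/s) ≈ z_{0.975} = 1.96, so s ≈ 0.63·0.37·(1.96)²/(0.72−0.63)² = 110.5.
At s = 110.5: P(θ<0.72) ≈ 0.979. Adjusting to match 0.975 gives s ≈ 103.44.
So α = 0.63·103.44 ≈ 65.16, β = 0.37·103.44 ≈ 38.27.

α ≈ 65.16, β ≈ 38.27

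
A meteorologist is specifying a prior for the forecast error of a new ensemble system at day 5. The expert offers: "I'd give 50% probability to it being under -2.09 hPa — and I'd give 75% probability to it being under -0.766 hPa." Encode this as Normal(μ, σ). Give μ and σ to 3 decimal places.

The p-quantile of Normal(μ,σ) is μ + z_p·σ, with z_{0.5} = 0 and z_{0.75} = 0.6745.
Eliminate σ: μ = (z₂·x₁ − z₁·x₂)/(z₂ − z₁) = (0.6745·-2.09 − (0)·-0.766)/0.6745 = -2.090.
Then σ = (x₂ − x₁)/(z₂ − z₁) = (-0.766 − -2.09)/0.6745 = 1.963.

μ = -2.090, σ = 1.963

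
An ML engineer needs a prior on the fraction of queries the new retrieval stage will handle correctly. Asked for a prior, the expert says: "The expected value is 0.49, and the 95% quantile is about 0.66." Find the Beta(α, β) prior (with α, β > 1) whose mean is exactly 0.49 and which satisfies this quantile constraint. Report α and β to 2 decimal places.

With mean 0.49 fixed, write α = 0.49s, β = 0.51s where s = α+β.
Need P(θ < 0.66) = 0.95 under Beta(0.49s, 0.51s). Normal approximation: (q−m)/√(m(1−m)/s) ≈ z_{0.95} = 1.64, so s ≈ 0.49·0.51·(1.64)²/(0.66−0.49)² = 23.4.
At s = 23.4: P(θ<0.66) ≈ 0.953. Adjusting to match 0.95 gives s ≈ 22.65.
So α = 0.49·22.65 ≈ 11.10, β = 0.51·22.65 ≈ 11.55.

α ≈ 11.10, β ≈ 11.55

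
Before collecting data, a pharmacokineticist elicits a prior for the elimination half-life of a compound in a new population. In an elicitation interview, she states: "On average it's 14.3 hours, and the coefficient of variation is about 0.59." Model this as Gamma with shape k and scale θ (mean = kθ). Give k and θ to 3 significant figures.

For Gamma(k, scale θ): mean = kθ, variance = kθ², so CV = 1/√k.
CV = 0.59, hence k = 1/CV² = 2.87.
Then θ = mean/k = 14.3/2.87 = 4.98.

k ≈ 2.87, θ ≈ 4.98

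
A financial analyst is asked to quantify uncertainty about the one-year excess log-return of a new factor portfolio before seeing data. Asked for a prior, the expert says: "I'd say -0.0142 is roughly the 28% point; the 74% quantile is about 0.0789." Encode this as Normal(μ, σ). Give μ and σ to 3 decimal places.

The p-quantile of Normal(μ,σ) is μ + z_p·σ, with z_{0.28} = -0.5828 and z_{0.74} = 0.6433.
Eliminate σ: μ = (z₂·x₁ − z₁·x₂)/(z₂ − z₁) = (0.6433·-0.0142 − (-0.5828)·0.0789)/1.226 = 0.030.
Then σ = (x₂ − x₁)/(z₂ − z₁) = (0.0789 − -0.0142)/1.226 = 0.076.

μ = 0.030, σ = 0.076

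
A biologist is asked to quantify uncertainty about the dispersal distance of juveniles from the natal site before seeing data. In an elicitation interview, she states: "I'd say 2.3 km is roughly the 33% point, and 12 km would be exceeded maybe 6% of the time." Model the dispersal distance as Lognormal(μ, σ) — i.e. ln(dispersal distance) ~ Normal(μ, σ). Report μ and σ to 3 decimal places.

If T ~ Lognormal(μ,σ) then ln T ~ Normal(μ,σ), so the p-quantile of ln T is μ + z_p·σ.
ln(2.3) = 0.8329 and ln(12) = 2.485; z_{0.33} = -0.4399, z_{0.94} = 1.555.
σ = (2.485 − 0.8329)/(1.555 − (-0.4399)) = 0.828.
μ = 0.8329 − (-0.4399)·0.828 = 1.197.

μ ≈ 1.197, σ ≈ 0.828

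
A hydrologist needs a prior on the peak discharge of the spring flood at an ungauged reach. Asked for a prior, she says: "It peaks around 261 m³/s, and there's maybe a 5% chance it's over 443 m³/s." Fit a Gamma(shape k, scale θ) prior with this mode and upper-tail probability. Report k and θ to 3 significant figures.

k ≈ 11, θ ≈ 26.2

Gamma(k,θ) with k>1 has mode (k−1)θ, so θ = 261/(k−1).
Need P(X < 443) = 0.95 with θ tied to k this way. Start at k = 2, θ = 261: P(X<443) ≈ 0.506.
Too low — raise k to concentrate. Iterating converges to k ≈ 11.
Then θ = 261/(11−1) ≈ 26.2.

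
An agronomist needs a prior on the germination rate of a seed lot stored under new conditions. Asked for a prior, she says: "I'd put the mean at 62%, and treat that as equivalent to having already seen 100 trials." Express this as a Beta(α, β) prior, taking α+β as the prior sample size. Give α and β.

Under the effective-sample-size interpretation, Beta(α, β) has prior mean α/(α+β) and prior sample size α+β.
So α+β = 100 and α/(α+β) = 0.62, giving α = 0.62·100 = 62 and β = 100 − 62 = 38.

α = 62, β = 38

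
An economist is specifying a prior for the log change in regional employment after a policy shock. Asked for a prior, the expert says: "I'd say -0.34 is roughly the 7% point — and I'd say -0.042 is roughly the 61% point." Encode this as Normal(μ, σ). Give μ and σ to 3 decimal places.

μ = -0.089, σ = 0.170

For Normal(μ,σ), the p-quantile is μ + z_p·σ. Here z_{0.07} = -1.476, z_{0.61} = 0.2793.
So -0.34 = μ − 1.476σ and -0.042 = μ + 0.2793σ.
Subtracting: σ = (-0.042 − -0.34)/(0.2793 − (-1.476)) = 0.170.
Then μ = -0.34 − (-1.476)·0.170 = -0.089.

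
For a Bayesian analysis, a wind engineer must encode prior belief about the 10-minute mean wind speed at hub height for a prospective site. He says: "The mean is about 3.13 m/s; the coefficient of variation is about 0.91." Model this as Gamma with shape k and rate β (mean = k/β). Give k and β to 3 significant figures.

For Gamma(k, rate β): mean = k/β, variance = k/β², so CV = 1/√k.
CV = 0.91, hence k = 1/CV² = 1.21.
Then β = k/mean = 1.21/3.13 = 0.386.

k ≈ 1.21, β ≈ 0.386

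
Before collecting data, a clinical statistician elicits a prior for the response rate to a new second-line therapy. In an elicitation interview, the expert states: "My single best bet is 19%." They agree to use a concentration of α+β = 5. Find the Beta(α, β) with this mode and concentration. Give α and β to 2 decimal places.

α = 1.57, β = 3.43

For α,β > 1 the Beta mode is (α−1)/(α+β−2). With α+β = 5, the mode is (α−1)/3.
Set (α−1)/3 = 0.19 → α = 1 + 0.19·3 = 1.57.
β = 5 − α = 3.43.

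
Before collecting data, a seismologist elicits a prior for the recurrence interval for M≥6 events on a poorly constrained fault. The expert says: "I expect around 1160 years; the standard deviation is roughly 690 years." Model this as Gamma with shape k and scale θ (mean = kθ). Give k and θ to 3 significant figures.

For Gamma(k, scale θ): mean = kθ, variance = kθ², so CV = 1/√k.
CV = SD/mean = 690/1160 = 0.5948, hence k = 1/CV² = 2.83.
Then θ = mean/k = 1160/2.83 = 410.

k ≈ 2.83, θ ≈ 410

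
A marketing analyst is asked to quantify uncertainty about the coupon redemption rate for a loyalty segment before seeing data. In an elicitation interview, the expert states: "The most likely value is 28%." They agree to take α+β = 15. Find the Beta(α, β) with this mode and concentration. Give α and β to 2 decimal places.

For α,β > 1 the Beta mode is (α−1)/(α+β−2). With α+β = 15, the mode is (α−1)/13.
Set (α−1)/13 = 0.28 → α = 1 + 0.28·13 = 4.64.
β = 15 − α = 10.36.

α = 4.64, β = 10.36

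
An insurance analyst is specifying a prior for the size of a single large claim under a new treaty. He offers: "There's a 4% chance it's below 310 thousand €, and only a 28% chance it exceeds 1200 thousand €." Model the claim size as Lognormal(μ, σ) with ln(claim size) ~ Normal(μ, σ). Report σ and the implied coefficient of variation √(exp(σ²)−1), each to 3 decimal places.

If T ~ Lognormal(μ,σ) then ln T ~ Normal(μ,σ), so the p-quantile of ln T is μ + z_p·σ.
ln(310) = 5.737 and ln(1200) = 7.09; z_{0.04} = -1.751, z_{0.72} = 0.5828.
σ = (7.09 − 5.737)/(0.5828 − (-1.751)) = 0.580.
μ = 5.737 − (-1.751)·0.580 = 6.752.
CV = √(exp(σ²)−1) = √(exp(0.3364)−1) = 0.632.

σ ≈ 0.580, CV ≈ 0.632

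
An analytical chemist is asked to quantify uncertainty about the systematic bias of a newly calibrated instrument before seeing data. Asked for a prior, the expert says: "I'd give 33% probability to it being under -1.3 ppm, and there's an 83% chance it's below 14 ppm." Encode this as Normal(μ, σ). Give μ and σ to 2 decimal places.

The p-quantile of Normal(μ,σ) is μ + z_p·σ, with z_{0.33} = -0.4399 and z_{0.83} = 0.9542.
Eliminate σ: μ = (z₂·x₁ − z₁·x₂)/(z₂ − z₁) = (0.9542·-1.3 − (-0.4399)·14)/1.394 = 3.53.
Then σ = (x₂ − x₁)/(z₂ − z₁) = (14 − -1.3)/1.394 = 10.97.

μ = 3.53, σ = 10.97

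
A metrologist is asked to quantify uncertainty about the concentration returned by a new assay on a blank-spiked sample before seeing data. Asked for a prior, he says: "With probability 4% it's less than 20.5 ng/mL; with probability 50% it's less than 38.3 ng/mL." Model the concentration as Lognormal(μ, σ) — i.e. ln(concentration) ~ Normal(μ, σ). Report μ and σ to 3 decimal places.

If T ~ Lognormal(μ,σ) then ln T ~ Normal(μ,σ), so the p-quantile of ln T is μ + z_p·σ.
ln(20.5) = 3.02 and ln(38.3) = 3.645; z_{0.04} = -1.751, z_{0.5} = 0.
σ = (3.645 − 3.02)/(0 − (-1.751)) = 0.357.
μ = 3.02 − (-1.751)·0.357 = 3.645.

μ ≈ 3.645, σ ≈ 0.357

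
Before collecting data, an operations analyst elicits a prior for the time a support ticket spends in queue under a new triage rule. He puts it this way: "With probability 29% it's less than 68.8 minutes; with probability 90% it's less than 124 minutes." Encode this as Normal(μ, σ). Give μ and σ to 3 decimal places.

μ = 85.447, σ = 30.083

For Normal(μ,σ), the p-quantile is μ + z_p·σ. Here z_{0.29} = -0.5534, z_{0.9} = 1.282.
So 68.8 = μ − 0.5534σ and 124 = μ + 1.282σ.
Subtracting: σ = (124 − 68.8)/(1.282 − (-0.5534)) = 30.083.
Then μ = 68.8 − (-0.5534)·30.083 = 85.447.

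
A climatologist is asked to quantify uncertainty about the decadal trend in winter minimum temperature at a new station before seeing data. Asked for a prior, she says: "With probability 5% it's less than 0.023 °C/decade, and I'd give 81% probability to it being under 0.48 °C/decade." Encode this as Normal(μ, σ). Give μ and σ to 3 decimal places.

μ = 0.321, σ = 0.181

The p-quantile of Normal(μ,σ) is μ + z_p·σ, with z_{0.05} = -1.645 and z_{0.81} = 0.8779.
Eliminate σ: μ = (z₂·x₁ − z₁·x₂)/(z₂ − z₁) = (0.8779·0.023 − (-1.645)·0.48)/2.523 = 0.321.
Then σ = (x₂ − x₁)/(z₂ − z₁) = (0.48 − 0.023)/2.523 = 0.181.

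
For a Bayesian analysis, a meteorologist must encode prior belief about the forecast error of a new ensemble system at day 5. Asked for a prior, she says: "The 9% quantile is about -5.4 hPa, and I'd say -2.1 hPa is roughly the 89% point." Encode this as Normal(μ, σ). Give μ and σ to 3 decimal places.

For Normal(μ,σ), the p-quantile is μ + z_p·σ. Here z_{0.09} = -1.341, z_{0.89} = 1.227.
So -5.4 = μ − 1.341σ and -2.1 = μ + 1.227σ.
Subtracting: σ = (-2.1 − -5.4)/(1.227 − (-1.341)) = 1.285.
Then μ = -5.4 − (-1.341)·1.285 = -3.677.

μ = -3.677, σ = 1.285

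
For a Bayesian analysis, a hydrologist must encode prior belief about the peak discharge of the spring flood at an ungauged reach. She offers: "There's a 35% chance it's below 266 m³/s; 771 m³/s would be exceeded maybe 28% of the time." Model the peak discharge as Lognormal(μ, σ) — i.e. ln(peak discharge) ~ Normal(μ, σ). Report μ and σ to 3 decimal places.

If T ~ Lognormal(μ,σ) then ln T ~ Normal(μ,σ), so the p-quantile of ln T is μ + z_p·σ.
ln(266) = 5.583 and ln(771) = 6.648; z_{0.35} = -0.3853, z_{0.72} = 0.5828.
σ = (6.648 − 5.583)/(0.5828 − (-0.3853)) = 1.099.
μ = 5.583 − (-0.3853)·1.099 = 6.007.

μ ≈ 6.007, σ ≈ 1.099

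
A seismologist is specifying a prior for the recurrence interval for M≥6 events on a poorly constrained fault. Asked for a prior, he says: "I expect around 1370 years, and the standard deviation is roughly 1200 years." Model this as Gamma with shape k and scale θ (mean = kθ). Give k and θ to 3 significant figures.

k ≈ 1.3, θ ≈ 1050

For Gamma(k, scale θ): mean = kθ, variance = kθ², so CV = 1/√k.
CV = SD/mean = 1200/1370 = 0.8759, hence k = 1/CV² = 1.3.
Then θ = mean/k = 1370/1.3 = 1050.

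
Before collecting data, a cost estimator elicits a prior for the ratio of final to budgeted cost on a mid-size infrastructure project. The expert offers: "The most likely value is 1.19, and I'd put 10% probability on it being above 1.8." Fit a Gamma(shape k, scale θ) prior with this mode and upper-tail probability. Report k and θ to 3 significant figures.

k ≈ 11.9, θ ≈ 0.109

Gamma(k,θ) with k>1 has mode (k−1)θ, so θ = 1.19/(k−1).
Need P(X < 1.8) = 0.9 with θ tied to k this way. Start at k = 2, θ = 1.19: P(X<1.8) ≈ 0.446.
Too low — raise k to concentrate. Iterating converges to k ≈ 11.9.
Then θ = 1.19/(11.9−1) ≈ 0.109.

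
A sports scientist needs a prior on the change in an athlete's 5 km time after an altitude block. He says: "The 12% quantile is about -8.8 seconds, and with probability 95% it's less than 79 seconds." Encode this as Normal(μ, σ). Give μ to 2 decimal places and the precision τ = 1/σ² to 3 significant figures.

The p-quantile of Normal(μ,σ) is μ + z_p·σ, with z_{0.12} = -1.175 and z_{0.95} = 1.645.
Eliminate σ: μ = (z₂·x₁ − z₁·x₂)/(z₂ − z₁) = (1.645·-8.8 − (-1.175)·79)/2.82 = 27.78.
Then σ = (x₂ − x₁)/(z₂ − z₁) = (79 − -8.8)/2.82 = 31.14.
Precision τ = 1/σ² = 1/31.14² = 0.00103.

μ = 27.78, τ = 0.00103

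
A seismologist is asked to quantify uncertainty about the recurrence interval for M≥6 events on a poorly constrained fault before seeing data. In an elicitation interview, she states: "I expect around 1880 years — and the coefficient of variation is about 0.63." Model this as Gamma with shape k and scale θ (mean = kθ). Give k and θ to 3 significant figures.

k ≈ 2.52, θ ≈ 746

For Gamma(k, scale θ): mean = kθ, variance = kθ², so CV = 1/√k.
CV = 0.63, hence k = 1/CV² = 2.52.
Then θ = mean/k = 1880/2.52 = 746.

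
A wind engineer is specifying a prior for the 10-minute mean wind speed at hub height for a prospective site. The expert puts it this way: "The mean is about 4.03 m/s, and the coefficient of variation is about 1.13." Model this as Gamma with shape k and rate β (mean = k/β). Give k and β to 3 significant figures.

For Gamma(k, rate β): mean = k/β, variance = k/β², so CV = 1/√k.
CV = 1.13, hence k = 1/CV² = 0.783.
Then β = k/mean = 0.783/4.03 = 0.194.

k ≈ 0.783, β ≈ 0.194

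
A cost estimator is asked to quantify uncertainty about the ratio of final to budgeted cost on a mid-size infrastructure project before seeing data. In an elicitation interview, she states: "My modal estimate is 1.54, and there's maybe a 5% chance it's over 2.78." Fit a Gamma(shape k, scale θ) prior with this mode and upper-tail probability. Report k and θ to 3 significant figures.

Gamma(k,θ) with k>1 has mode (k−1)θ, so θ = 1.54/(k−1).
Need P(X < 2.78) = 0.95 with θ tied to k this way. Start at k = 2, θ = 1.54: P(X<2.78) ≈ 0.539.
Too low — raise k to concentrate. Iterating converges to k ≈ 8.99.
Then θ = 1.54/(8.99−1) ≈ 0.193.

k ≈ 8.99, θ ≈ 0.193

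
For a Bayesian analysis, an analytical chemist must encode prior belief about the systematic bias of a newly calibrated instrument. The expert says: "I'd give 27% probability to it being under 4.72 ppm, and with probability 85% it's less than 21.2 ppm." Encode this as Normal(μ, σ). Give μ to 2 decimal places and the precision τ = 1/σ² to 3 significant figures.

μ = 10.84, τ = 0.01

The p-quantile of Normal(μ,σ) is μ + z_p·σ, with z_{0.27} = -0.6128 and z_{0.85} = 1.036.
Eliminate σ: μ = (z₂·x₁ − z₁·x₂)/(z₂ − z₁) = (1.036·4.72 − (-0.6128)·21.2)/1.649 = 10.84.
Then σ = (x₂ − x₁)/(z₂ − z₁) = (21.2 − 4.72)/1.649 = 9.99.
Precision τ = 1/σ² = 1/9.992² = 0.01.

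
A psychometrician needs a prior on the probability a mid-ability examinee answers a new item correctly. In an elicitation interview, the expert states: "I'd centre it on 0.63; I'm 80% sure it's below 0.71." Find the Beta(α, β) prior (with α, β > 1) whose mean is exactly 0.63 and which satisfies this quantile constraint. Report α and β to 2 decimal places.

α ≈ 16.65, β ≈ 9.78

With mean 0.63 fixed, write α = 0.63s, β = 0.37s where s = α+β.
Need P(θ < 0.71) = 0.8 under Beta(0.63s, 0.37s). Normal approximation: (q−m)/√(m(1−m)/s) ≈ z_{0.8} = 0.842, so s ≈ 0.63·0.37·(0.842)²/(0.71−0.63)² = 25.8.
At s = 25.8: P(θ<0.71) ≈ 0.797. Adjusting to match 0.8 gives s ≈ 26.43.
So α = 0.63·26.43 ≈ 16.65, β = 0.37·26.43 ≈ 9.78.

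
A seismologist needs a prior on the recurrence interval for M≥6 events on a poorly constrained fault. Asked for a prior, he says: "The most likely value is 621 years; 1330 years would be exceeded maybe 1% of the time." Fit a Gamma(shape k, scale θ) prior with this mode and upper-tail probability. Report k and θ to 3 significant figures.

k ≈ 9.36, θ ≈ 74.3

Gamma(k,θ) with k>1 has mode (k−1)θ, so θ = 621/(k−1).
Need P(X < 1330) = 0.99 with θ tied to k this way. Start at k = 2, θ = 621: P(X<1330) ≈ 0.631.
Too low — raise k to concentrate. Iterating converges to k ≈ 9.36.
Then θ = 621/(9.36−1) ≈ 74.3.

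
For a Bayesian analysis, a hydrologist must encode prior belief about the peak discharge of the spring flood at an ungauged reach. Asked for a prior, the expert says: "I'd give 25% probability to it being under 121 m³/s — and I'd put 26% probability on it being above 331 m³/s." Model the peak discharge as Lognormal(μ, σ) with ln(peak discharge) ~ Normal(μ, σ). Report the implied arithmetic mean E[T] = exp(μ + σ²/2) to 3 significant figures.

If T ~ Lognormal(μ,σ) then ln T ~ Normal(μ,σ), so the p-quantile of ln T is μ + z_p·σ.
ln(121) = 4.796 and ln(331) = 5.802; z_{0.25} = -0.6745, z_{0.74} = 0.6433.
σ = (5.802 − 4.796)/(0.6433 − (-0.6745)) = 0.764.
μ = 4.796 − (-0.6745)·0.764 = 5.311.
E[T] = exp(μ + σ²/2) = exp(5.311 + 0.2916) = 271 m³/s.

E[T] ≈ 271 m³/s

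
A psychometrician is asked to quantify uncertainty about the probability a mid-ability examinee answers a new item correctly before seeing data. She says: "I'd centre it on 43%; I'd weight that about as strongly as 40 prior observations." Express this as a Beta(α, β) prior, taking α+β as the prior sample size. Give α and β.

Under the effective-sample-size interpretation, Beta(α, β) has prior mean α/(α+β) and prior sample size α+β.
So α+β = 40 and α/(α+β) = 0.43, giving α = 0.43·40 = 17.2 and β = 40 − 17.2 = 22.8.

α = 17.2, β = 22.8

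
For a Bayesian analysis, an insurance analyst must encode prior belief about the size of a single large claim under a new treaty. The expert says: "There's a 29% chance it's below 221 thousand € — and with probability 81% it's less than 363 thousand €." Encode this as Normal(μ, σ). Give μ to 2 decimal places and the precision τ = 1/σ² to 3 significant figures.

μ = 275.90, τ = 0.000102

The p-quantile of Normal(μ,σ) is μ + z_p·σ, with z_{0.29} = -0.5534 and z_{0.81} = 0.8779.
Eliminate σ: μ = (z₂·x₁ − z₁·x₂)/(z₂ − z₁) = (0.8779·221 − (-0.5534)·363)/1.431 = 275.90.
Then σ = (x₂ − x₁)/(z₂ − z₁) = (363 − 221)/1.431 = 99.21.
Precision τ = 1/σ² = 1/99.21² = 0.000102.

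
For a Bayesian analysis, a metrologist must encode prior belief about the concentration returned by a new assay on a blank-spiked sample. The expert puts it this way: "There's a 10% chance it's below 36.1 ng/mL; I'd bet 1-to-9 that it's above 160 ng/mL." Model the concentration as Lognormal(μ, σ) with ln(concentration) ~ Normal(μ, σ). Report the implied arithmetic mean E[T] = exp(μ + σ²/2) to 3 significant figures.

If T ~ Lognormal(μ,σ) then ln T ~ Normal(μ,σ), so the p-quantile of ln T is μ + z_p·σ.
ln(36.1) = 3.586 and ln(160) = 5.075; z_{0.1} = -1.282, z_{0.9} = 1.282.
σ = (5.075 − 3.586)/(1.282 − (-1.282)) = 0.581.
μ = 3.586 − (-1.282)·0.581 = 4.331.
E[T] = exp(μ + σ²/2) = exp(4.331 + 0.1687) = 90 ng/mL.

E[T] ≈ 90 ng/mL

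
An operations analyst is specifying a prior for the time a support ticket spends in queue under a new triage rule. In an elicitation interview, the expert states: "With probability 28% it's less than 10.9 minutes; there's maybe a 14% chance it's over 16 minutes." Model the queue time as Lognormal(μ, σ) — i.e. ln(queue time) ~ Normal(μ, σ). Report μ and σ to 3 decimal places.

μ ≈ 2.523, σ ≈ 0.231

If T ~ Lognormal(μ,σ) then ln T ~ Normal(μ,σ), so the p-quantile of ln T is μ + z_p·σ.
ln(10.9) = 2.389 and ln(16) = 2.773; z_{0.28} = -0.5828, z_{0.86} = 1.08.
σ = (2.773 − 2.389)/(1.08 − (-0.5828)) = 0.231.
μ = 2.389 − (-0.5828)·0.231 = 2.523.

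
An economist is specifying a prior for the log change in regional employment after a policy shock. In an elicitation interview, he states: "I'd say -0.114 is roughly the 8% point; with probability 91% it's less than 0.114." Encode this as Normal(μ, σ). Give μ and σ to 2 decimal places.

μ = 0.00, σ = 0.08

For Normal(μ,σ), the p-quantile is μ + z_p·σ. Here z_{0.08} = -1.405, z_{0.91} = 1.341.
So -0.114 = μ − 1.405σ and 0.114 = μ + 1.341σ.
Subtracting: σ = (0.114 − -0.114)/(1.341 − (-1.405)) = 0.08.
Then μ = -0.114 − (-1.405)·0.08 = 0.00.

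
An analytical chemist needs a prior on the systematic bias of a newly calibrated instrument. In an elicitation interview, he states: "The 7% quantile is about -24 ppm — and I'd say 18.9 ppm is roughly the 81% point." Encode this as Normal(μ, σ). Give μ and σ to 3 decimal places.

For Normal(μ,σ), the p-quantile is μ + z_p·σ. Here z_{0.07} = -1.476, z_{0.81} = 0.8779.
So -24 = μ − 1.476σ and 18.9 = μ + 0.8779σ.
Subtracting: σ = (18.9 − -24)/(0.8779 − (-1.476)) = 18.227.
Then μ = -24 − (-1.476)·18.227 = 2.899.

μ = 2.899, σ = 18.227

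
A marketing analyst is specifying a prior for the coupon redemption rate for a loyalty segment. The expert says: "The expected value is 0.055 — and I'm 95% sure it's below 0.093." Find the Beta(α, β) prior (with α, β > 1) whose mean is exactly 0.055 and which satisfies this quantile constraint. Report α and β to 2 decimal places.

α ≈ 6.54, β ≈ 112.32

With mean 0.055 fixed, write α = 0.055s, β = 0.945s where s = α+β.
Need P(θ < 0.093) = 0.95 under Beta(0.055s, 0.945s). Normal approximation: (q−m)/√(m(1−m)/s) ≈ z_{0.95} = 1.64, so s ≈ 0.055·0.945·(1.64)²/(0.093−0.055)² = 97.4.
At s = 97.4: P(θ<0.093) ≈ 0.935. Adjusting to match 0.95 gives s ≈ 118.85.
So α = 0.055·118.85 ≈ 6.54, β = 0.945·118.85 ≈ 112.32.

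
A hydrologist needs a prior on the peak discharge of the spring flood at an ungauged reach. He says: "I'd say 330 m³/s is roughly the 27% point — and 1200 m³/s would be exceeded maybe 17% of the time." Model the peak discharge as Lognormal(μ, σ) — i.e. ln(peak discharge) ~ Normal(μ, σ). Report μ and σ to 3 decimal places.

If T ~ Lognormal(μ,σ) then ln T ~ Normal(μ,σ), so the p-quantile of ln T is μ + z_p·σ.
ln(330) = 5.799 and ln(1200) = 7.09; z_{0.27} = -0.6128, z_{0.83} = 0.9542.
σ = (7.09 − 5.799)/(0.9542 − (-0.6128)) = 0.824.
μ = 5.799 − (-0.6128)·0.824 = 6.304.

μ ≈ 6.304, σ ≈ 0.824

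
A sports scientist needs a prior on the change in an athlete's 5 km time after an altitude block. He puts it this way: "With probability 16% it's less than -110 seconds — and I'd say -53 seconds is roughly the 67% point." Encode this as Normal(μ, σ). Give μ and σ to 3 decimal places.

The p-quantile of Normal(μ,σ) is μ + z_p·σ, with z_{0.16} = -0.9945 and z_{0.67} = 0.4399.
Eliminate σ: μ = (z₂·x₁ − z₁·x₂)/(z₂ − z₁) = (0.4399·-110 − (-0.9945)·-53)/1.434 = -70.482.
Then σ = (x₂ − x₁)/(z₂ − z₁) = (-53 − -110)/1.434 = 39.739.

μ = -70.482, σ = 39.739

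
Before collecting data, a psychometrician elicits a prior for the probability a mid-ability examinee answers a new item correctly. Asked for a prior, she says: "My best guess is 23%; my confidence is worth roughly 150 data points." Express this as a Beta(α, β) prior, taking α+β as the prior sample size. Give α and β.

Under the effective-sample-size interpretation, Beta(α, β) has prior mean α/(α+β) and prior sample size α+β.
So α+β = 150 and α/(α+β) = 0.23, giving α = 0.23·150 = 34.5 and β = 150 − 34.5 = 115.5.

α = 34.5, β = 115.5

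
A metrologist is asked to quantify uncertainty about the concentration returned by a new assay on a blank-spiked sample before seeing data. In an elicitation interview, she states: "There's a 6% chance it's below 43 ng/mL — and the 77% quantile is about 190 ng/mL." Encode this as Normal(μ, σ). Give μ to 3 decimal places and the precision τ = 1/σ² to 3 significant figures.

For Normal(μ,σ), the p-quantile is μ + z_p·σ. Here z_{0.06} = -1.555, z_{0.77} = 0.7388.
So 43 = μ − 1.555σ and 190 = μ + 0.7388σ.
Subtracting: σ = (190 − 43)/(0.7388 − (-1.555)) = 64.091.
Then μ = 43 − (-1.555)·64.091 = 142.647.
Precision τ = 1/σ² = 1/64.09² = 0.000243.

μ = 142.647, τ = 0.000243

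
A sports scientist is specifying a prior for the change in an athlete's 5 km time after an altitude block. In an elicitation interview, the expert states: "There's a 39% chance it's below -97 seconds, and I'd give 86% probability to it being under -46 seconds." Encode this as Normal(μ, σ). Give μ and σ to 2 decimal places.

The p-quantile of Normal(μ,σ) is μ + z_p·σ, with z_{0.39} = -0.2793 and z_{0.86} = 1.08.
Eliminate σ: μ = (z₂·x₁ − z₁·x₂)/(z₂ − z₁) = (1.08·-97 − (-0.2793)·-46)/1.36 = -86.52.
Then σ = (x₂ − x₁)/(z₂ − z₁) = (-46 − -97)/1.36 = 37.51.

μ = -86.52, σ = 37.51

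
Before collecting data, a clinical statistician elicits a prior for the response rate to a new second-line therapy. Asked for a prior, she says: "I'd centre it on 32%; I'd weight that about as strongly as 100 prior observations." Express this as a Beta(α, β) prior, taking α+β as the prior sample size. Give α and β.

Under the effective-sample-size interpretation, Beta(α, β) has prior mean α/(α+β) and prior sample size α+β.
So α+β = 100 and α/(α+β) = 0.32, giving α = 0.32·100 = 32 and β = 100 − 32 = 68.

α = 32, β = 68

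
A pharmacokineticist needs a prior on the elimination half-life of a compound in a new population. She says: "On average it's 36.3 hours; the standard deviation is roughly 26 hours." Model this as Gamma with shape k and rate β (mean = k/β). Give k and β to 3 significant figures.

k ≈ 1.95, β ≈ 0.0537

For Gamma(k, rate β): mean = k/β, variance = k/β², so CV = 1/√k.
CV = SD/mean = 26/36.3 = 0.7163, hence k = 1/CV² = 1.95.
Then β = k/mean = 1.95/36.3 = 0.0537.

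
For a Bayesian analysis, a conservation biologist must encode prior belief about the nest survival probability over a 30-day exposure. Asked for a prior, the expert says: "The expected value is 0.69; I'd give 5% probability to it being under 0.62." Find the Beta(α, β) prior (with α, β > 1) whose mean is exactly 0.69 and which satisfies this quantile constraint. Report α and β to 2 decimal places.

α ≈ 85.05, β ≈ 38.21

With mean 0.69 fixed, write α = 0.69s, β = 0.31s where s = α+β.
Need P(θ < 0.62) = 0.05 under Beta(0.69s, 0.31s). Normal approximation: (q−m)/√(m(1−m)/s) ≈ z_{0.05} = -1.64, so s ≈ 0.69·0.31·(-1.64)²/(0.62−0.69)² = 118.1.
At s = 118.1: P(θ<0.62) ≈ 0.054. Adjusting to match 0.05 gives s ≈ 123.25.
So α = 0.69·123.25 ≈ 85.05, β = 0.31·123.25 ≈ 38.21.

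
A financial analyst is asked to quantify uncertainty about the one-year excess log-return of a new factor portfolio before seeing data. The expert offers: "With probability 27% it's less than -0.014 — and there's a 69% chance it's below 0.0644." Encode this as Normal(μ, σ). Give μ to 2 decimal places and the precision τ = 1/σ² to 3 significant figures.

μ = 0.03, τ = 200

For Normal(μ,σ), the p-quantile is μ + z_p·σ. Here z_{0.27} = -0.6128, z_{0.69} = 0.4959.
So -0.014 = μ − 0.6128σ and 0.0644 = μ + 0.4959σ.
Subtracting: σ = (0.0644 − -0.014)/(0.4959 − (-0.6128)) = 0.07.
Then μ = -0.014 − (-0.6128)·0.07 = 0.03.
Precision τ = 1/σ² = 1/0.07072² = 200.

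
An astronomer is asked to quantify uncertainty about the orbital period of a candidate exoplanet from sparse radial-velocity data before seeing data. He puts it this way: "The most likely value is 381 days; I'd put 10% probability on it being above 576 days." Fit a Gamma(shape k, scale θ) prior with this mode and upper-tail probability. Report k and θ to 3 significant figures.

Gamma(k,θ) with k>1 has mode (k−1)θ, so θ = 381/(k−1).
Need P(X < 576) = 0.9 with θ tied to k this way. Start at k = 2, θ = 381: P(X<576) ≈ 0.446.
Too low — raise k to concentrate. Iterating converges to k ≈ 11.9.
Then θ = 381/(11.9−1) ≈ 34.9.

k ≈ 11.9, θ ≈ 34.9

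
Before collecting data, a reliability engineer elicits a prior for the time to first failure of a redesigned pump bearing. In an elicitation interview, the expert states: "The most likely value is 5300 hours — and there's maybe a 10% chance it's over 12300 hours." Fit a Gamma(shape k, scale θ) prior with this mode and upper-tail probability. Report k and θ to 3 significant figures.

k ≈ 3.71, θ ≈ 1950

Gamma(k,θ) with k>1 has mode (k−1)θ, so θ = 5300/(k−1).
Need P(X < 12300) = 0.9 with θ tied to k this way. Start at k = 2, θ = 5300: P(X<12300) ≈ 0.674.
Too low — raise k to concentrate. Iterating converges to k ≈ 3.71.
Then θ = 5300/(3.71−1) ≈ 1950.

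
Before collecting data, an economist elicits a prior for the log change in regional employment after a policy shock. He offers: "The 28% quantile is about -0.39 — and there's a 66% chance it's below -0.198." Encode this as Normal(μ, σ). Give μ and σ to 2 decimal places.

μ = -0.28, σ = 0.19

The p-quantile of Normal(μ,σ) is μ + z_p·σ, with z_{0.28} = -0.5828 and z_{0.66} = 0.4125.
Eliminate σ: μ = (z₂·x₁ − z₁·x₂)/(z₂ − z₁) = (0.4125·-0.39 − (-0.5828)·-0.198)/0.9953 = -0.28.
Then σ = (x₂ − x₁)/(z₂ − z₁) = (-0.198 − -0.39)/0.9953 = 0.19.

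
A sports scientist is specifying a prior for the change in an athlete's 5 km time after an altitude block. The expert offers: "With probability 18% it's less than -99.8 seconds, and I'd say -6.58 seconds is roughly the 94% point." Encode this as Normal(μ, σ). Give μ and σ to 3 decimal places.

The p-quantile of Normal(μ,σ) is μ + z_p·σ, with z_{0.18} = -0.9154 and z_{0.94} = 1.555.
Eliminate σ: μ = (z₂·x₁ − z₁·x₂)/(z₂ − z₁) = (1.555·-99.8 − (-0.9154)·-6.58)/2.47 = -65.255.
Then σ = (x₂ − x₁)/(z₂ − z₁) = (-6.58 − -99.8)/2.47 = 37.739.

μ = -65.255, σ = 37.739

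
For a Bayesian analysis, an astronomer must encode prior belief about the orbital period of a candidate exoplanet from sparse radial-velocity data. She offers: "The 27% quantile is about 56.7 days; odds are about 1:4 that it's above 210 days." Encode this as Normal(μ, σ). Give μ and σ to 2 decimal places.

The p-quantile of Normal(μ,σ) is μ + z_p·σ, with z_{0.27} = -0.6128 and z_{0.8} = 0.8416.
Eliminate σ: μ = (z₂·x₁ − z₁·x₂)/(z₂ − z₁) = (0.8416·56.7 − (-0.6128)·210)/1.454 = 121.29.
Then σ = (x₂ − x₁)/(z₂ − z₁) = (210 − 56.7)/1.454 = 105.40.

μ = 121.29, σ = 105.40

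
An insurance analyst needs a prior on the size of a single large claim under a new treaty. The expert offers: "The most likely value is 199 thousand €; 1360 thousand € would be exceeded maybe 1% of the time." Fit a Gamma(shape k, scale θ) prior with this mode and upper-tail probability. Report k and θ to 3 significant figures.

k ≈ 1.96, θ ≈ 207

Gamma(k,θ) with k>1 has mode (k−1)θ, so θ = 199/(k−1).
Need P(X < 1360) = 0.99 with θ tied to k this way. Start at k = 2, θ = 199: P(X<1360) ≈ 0.992.
Too high — lower k to spread out. Iterating converges to k ≈ 1.96.
Then θ = 199/(1.96−1) ≈ 207.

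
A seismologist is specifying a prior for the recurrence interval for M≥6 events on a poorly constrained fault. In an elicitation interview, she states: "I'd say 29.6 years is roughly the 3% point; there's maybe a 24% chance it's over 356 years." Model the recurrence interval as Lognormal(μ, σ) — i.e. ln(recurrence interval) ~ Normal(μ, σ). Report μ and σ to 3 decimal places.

If T ~ Lognormal(μ,σ) then ln T ~ Normal(μ,σ), so the p-quantile of ln T is μ + z_p·σ.
ln(29.6) = 3.388 and ln(356) = 5.875; z_{0.03} = -1.881, z_{0.76} = 0.7063.
σ = (5.875 − 3.388)/(0.7063 − (-1.881)) = 0.961.
μ = 3.388 − (-1.881)·0.961 = 5.196.

μ ≈ 5.196, σ ≈ 0.961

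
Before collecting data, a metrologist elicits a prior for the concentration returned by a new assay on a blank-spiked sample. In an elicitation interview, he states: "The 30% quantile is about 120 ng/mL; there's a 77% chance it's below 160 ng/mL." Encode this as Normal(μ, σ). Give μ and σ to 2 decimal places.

μ = 136.60, σ = 31.66

The p-quantile of Normal(μ,σ) is μ + z_p·σ, with z_{0.3} = -0.5244 and z_{0.77} = 0.7388.
Eliminate σ: μ = (z₂·x₁ − z₁·x₂)/(z₂ − z₁) = (0.7388·120 − (-0.5244)·160)/1.263 = 136.60.
Then σ = (x₂ − x₁)/(z₂ − z₁) = (160 − 120)/1.263 = 31.66.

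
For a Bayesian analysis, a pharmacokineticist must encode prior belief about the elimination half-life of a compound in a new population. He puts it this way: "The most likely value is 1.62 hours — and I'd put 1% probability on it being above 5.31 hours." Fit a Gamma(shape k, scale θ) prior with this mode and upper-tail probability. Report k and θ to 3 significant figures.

k ≈ 4.13, θ ≈ 0.518

Gamma(k,θ) with k>1 has mode (k−1)θ, so θ = 1.62/(k−1).
Need P(X < 5.31) = 0.99 with θ tied to k this way. Start at k = 2, θ = 1.62: P(X<5.31) ≈ 0.839.
Too low — raise k to concentrate. Iterating converges to k ≈ 4.13.
Then θ = 1.62/(4.13−1) ≈ 0.518.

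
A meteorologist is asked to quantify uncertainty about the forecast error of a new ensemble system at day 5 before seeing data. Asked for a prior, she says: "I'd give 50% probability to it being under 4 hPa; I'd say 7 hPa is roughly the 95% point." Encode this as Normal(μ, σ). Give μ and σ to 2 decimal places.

The p-quantile of Normal(μ,σ) is μ + z_p·σ, with z_{0.5} = 0 and z_{0.95} = 1.645.
Eliminate σ: μ = (z₂·x₁ − z₁·x₂)/(z₂ − z₁) = (1.645·4 − (0)·7)/1.645 = 4.00.
Then σ = (x₂ − x₁)/(z₂ − z₁) = (7 − 4)/1.645 = 1.82.

μ = 4.00, σ = 1.82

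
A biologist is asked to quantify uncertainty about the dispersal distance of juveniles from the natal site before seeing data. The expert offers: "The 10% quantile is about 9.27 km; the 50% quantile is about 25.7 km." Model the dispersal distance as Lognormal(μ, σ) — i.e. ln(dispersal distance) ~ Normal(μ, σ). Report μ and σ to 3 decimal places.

μ ≈ 3.246, σ ≈ 0.796

If T ~ Lognormal(μ,σ) then ln T ~ Normal(μ,σ), so the p-quantile of ln T is μ + z_p·σ.
ln(9.27) = 2.227 and ln(25.7) = 3.246; z_{0.1} = -1.282, z_{0.5} = 0.
σ = (3.246 − 2.227)/(0 − (-1.282)) = 0.796.
μ = 2.227 − (-1.282)·0.796 = 3.246.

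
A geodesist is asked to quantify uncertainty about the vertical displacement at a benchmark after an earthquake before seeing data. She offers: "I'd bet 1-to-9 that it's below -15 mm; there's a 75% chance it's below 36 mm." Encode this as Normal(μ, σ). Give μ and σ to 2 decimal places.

For Normal(μ,σ), the p-quantile is μ + z_p·σ. Here z_{0.1} = -1.282, z_{0.75} = 0.6745.
So -15 = μ − 1.282σ and 36 = μ + 0.6745σ.
Subtracting: σ = (36 − -15)/(0.6745 − (-1.282)) = 26.07.
Then μ = -15 − (-1.282)·26.07 = 18.41.

μ = 18.41, σ = 26.07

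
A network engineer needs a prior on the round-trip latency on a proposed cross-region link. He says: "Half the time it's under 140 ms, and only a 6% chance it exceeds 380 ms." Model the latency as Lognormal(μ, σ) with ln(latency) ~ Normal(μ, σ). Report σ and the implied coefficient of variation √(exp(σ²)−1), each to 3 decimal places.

σ ≈ 0.642, CV ≈ 0.715

If T ~ Lognormal(μ,σ) then ln T ~ Normal(μ,σ), so the p-quantile of ln T is μ + z_p·σ.
ln(140) = 4.942 and ln(380) = 5.94; z_{0.5} = 0, z_{0.94} = 1.555.
σ = (5.94 − 4.942)/(1.555 − (0)) = 0.642.
μ = 4.942 − (0)·0.642 = 4.942.
CV = √(exp(σ²)−1) = √(exp(0.4125)−1) = 0.715.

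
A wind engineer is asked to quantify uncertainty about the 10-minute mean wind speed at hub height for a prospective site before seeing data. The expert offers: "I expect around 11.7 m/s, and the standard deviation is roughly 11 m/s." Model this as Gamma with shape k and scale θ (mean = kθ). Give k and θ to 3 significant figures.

For Gamma(k, scale θ): mean = kθ, variance = kθ², so CV = 1/√k.
CV = SD/mean = 11/11.7 = 0.9402, hence k = 1/CV² = 1.13.
Then θ = mean/k = 11.7/1.13 = 10.3.

k ≈ 1.13, θ ≈ 10.3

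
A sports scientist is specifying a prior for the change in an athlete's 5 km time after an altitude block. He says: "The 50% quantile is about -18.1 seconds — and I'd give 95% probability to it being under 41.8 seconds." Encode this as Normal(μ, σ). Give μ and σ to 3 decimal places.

μ = -18.100, σ = 36.417

For Normal(μ,σ), the p-quantile is μ + z_p·σ. Here z_{0.5} = 0, z_{0.95} = 1.645.
So -18.1 = μ + 0σ and 41.8 = μ + 1.645σ.
Subtracting: σ = (41.8 − -18.1)/(1.645 − (0)) = 36.417.
Then μ = -18.1 − (0)·36.417 = -18.100.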